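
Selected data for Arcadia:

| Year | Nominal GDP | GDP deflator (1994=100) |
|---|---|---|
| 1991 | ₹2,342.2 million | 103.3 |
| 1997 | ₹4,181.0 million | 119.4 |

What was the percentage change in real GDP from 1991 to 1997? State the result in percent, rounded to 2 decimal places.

Deflate each year: 1991 → 2342.2/1.033 = 2267.38; 1997 → 4181.0/1.194 = 3501.68.
So real GDP changed by 3501.68/2267.38 − 1 = 0.5444, i.e. 54.44%.

54.44%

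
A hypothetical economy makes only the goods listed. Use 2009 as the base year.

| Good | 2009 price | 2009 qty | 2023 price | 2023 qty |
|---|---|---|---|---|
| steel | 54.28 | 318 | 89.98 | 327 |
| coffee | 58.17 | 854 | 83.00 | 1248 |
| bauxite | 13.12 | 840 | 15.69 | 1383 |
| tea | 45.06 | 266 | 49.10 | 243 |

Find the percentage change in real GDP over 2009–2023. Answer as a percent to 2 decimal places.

Real GDP 2009 = Nominal GDP 2009 = 54.28·318 + 58.17·854 + 13.12·840 + 45.06·266 = 89944.98.
Real GDP 2023 (at 2009 prices) = 54.28·327 + 58.17·1248 + 13.12·1383 + 45.06·243 = 119440.26.
Real growth = 119440.26/89944.98 − 1 = 0.3279.

32.79%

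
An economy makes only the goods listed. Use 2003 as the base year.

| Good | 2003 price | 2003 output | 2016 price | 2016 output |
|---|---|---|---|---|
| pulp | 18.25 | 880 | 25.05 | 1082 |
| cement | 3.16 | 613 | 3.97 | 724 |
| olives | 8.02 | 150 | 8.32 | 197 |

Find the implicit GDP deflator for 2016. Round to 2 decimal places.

Nominal GDP 2016 = 25.05·1082 + 3.97·724 + 8.32·197 = 31617.42.
Real GDP 2016 (at 2003 prices) = 18.25·1082 + 3.16·724 + 8.02·197 = 23614.28.
Deflator = Nominal/Real × 100 = 31617.42/23614.28 × 100 = 133.891.

133.89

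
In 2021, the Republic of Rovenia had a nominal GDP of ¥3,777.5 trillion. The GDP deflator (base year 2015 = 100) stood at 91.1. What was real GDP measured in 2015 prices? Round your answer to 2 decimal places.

Real GDP = Nominal / (GDP deflator/100) = 3777.5 / 0.911 = 4146.54.

¥4,146.54 trillion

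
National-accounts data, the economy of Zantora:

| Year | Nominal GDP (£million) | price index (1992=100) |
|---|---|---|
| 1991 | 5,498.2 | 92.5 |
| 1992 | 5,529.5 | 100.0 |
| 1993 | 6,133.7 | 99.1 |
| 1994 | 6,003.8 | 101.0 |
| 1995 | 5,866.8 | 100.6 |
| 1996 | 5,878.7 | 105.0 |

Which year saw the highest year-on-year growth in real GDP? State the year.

1992: real = 5529.5/1.000 = 5529.50; growth vs 1991 (5944.00) = -6.97%.
1993: real = 6133.7/0.991 = 6189.40; growth vs 1992 (5529.50) = 11.93%.
1994: real = 6003.8/1.010 = 5944.36; growth vs 1993 (6189.40) = -3.96%.
1995: real = 5866.8/1.006 = 5831.81; growth vs 1994 (5944.36) = -1.89%.
1996: real = 5878.7/1.050 = 5598.76; growth vs 1995 (5831.81) = -4.00%.

1993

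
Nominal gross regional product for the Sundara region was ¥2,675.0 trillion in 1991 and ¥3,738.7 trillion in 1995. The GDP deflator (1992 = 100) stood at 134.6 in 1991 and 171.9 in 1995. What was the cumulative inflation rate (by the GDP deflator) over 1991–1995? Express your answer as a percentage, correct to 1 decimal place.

Price-level change = 171.9 / 134.6 − 1 = 0.2771.

27.7%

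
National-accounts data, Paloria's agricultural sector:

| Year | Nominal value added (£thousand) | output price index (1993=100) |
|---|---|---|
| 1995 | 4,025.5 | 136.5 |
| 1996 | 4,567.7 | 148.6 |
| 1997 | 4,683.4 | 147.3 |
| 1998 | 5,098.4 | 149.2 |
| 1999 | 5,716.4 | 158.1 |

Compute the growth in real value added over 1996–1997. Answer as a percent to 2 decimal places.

3.44%

Real value added 1996 = 4567.7/1.486 = 3073.82.
Real value added 1997 = 4683.4/1.473 = 3179.50.
Change = 3179.50/3073.82 − 1 = 0.0344.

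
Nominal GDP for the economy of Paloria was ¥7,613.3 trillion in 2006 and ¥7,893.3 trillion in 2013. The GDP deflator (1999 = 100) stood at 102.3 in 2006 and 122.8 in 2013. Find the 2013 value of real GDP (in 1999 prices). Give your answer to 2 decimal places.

¥6,427.77 trillion

Real GDP = Nominal / (GDP deflator/100) = 7893.3 / 1.228 = 6427.77.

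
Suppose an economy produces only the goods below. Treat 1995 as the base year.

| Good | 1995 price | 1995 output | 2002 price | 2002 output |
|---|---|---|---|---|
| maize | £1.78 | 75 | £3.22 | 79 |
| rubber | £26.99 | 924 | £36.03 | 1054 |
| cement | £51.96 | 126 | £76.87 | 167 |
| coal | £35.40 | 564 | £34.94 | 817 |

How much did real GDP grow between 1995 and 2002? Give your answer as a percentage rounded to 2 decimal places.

28.31%

Real GDP 1995 = Nominal GDP 1995 = 1.78·75 + 26.99·924 + 51.96·126 + 35.40·564 = 51584.82.
Real GDP 2002 (at 1995 prices) = 1.78·79 + 26.99·1054 + 51.96·167 + 35.40·817 = 66187.20.
Real growth = 66187.20/51584.82 − 1 = 0.2831.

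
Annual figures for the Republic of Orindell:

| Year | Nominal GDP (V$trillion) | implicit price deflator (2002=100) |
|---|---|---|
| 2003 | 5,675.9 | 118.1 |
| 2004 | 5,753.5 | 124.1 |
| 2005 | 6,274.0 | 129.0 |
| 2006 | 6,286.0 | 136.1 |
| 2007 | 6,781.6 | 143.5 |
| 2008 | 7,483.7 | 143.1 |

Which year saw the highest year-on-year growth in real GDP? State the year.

2008

2004: real = 5753.5/1.241 = 4636.18; growth vs 2003 (4806.01) = -3.53%.
2005: real = 6274.0/1.290 = 4863.57; growth vs 2004 (4636.18) = 4.90%.
2006: real = 6286.0/1.361 = 4618.66; growth vs 2005 (4863.57) = -5.04%.
2007: real = 6781.6/1.435 = 4725.85; growth vs 2006 (4618.66) = 2.32%.
2008: real = 7483.7/1.431 = 5229.70; growth vs 2007 (4725.85) = 10.66%.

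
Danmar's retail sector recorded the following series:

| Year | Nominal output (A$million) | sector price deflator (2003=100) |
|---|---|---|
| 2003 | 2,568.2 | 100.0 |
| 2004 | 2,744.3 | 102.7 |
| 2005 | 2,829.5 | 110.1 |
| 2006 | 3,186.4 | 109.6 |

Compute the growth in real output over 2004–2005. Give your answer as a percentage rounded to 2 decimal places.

-3.83%

Real output 2004 = 2744.3/1.027 = 2672.15.
Real output 2005 = 2829.5/1.101 = 2569.94.
Change = 2569.94/2672.15 − 1 = -0.0383.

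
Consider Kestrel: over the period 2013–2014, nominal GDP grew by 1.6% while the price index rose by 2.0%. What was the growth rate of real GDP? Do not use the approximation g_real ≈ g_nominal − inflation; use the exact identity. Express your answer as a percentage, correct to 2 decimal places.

(1 + g_nom) = (1 + g_real)(1 + π), so g_real = 1.0160 / 1.0200 − 1 = -0.00392.

-0.39%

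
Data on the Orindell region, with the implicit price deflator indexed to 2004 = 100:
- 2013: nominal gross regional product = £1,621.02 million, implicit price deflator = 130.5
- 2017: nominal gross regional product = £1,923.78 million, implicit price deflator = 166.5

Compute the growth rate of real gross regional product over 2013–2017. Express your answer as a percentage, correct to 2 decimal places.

-6.98%

Deflate each year: 2013 → 1621.02/1.305 = 1242.16; 2017 → 1923.78/1.665 = 1155.42.
So real gross regional product changed by 1155.42/1242.16 − 1 = -0.0698, i.e. -6.98%.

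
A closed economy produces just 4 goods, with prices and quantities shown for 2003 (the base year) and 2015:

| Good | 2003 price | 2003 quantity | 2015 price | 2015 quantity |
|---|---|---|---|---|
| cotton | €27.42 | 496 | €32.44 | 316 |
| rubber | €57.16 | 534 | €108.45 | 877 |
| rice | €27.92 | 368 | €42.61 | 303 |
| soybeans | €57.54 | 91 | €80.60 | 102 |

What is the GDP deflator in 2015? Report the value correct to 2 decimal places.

172.99

Nominal GDP 2015 = 32.44·316 + 108.45·877 + 42.61·303 + 80.60·102 = 126493.72.
Real GDP 2015 (at 2003 prices) = 27.42·316 + 57.16·877 + 27.92·303 + 57.54·102 = 73122.88.
Deflator = Nominal/Real × 100 = 126493.72/73122.88 × 100 = 172.988.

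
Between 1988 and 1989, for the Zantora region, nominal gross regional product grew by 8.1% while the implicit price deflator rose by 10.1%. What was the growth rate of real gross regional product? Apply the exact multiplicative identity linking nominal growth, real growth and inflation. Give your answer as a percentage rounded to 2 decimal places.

(1 + g_nom) = (1 + g_real)(1 + π), so g_real = 1.0810 / 1.1010 − 1 = -0.01817.

-1.82%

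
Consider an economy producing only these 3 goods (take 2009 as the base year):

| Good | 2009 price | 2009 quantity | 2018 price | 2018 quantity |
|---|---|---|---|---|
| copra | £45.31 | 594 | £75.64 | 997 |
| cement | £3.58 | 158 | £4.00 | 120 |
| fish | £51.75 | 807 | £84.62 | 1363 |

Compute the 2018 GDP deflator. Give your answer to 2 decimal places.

Nominal GDP 2018 = 75.64·997 + 4.00·120 + 84.62·1363 = 191230.14.
Real GDP 2018 (at 2009 prices) = 45.31·997 + 3.58·120 + 51.75·1363 = 116138.92.
Deflator = Nominal/Real × 100 = 191230.14/116138.92 × 100 = 164.656.

164.66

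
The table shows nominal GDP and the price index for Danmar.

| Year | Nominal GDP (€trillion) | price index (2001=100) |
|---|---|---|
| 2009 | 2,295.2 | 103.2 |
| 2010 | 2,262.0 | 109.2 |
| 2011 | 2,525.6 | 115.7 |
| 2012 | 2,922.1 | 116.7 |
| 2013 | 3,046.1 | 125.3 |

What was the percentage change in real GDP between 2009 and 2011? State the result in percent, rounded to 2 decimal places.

Real GDP 2009 = 2295.2/1.032 = 2224.03.
Real GDP 2011 = 2525.6/1.157 = 2182.89.
Change = 2182.89/2224.03 − 1 = -0.0185.

-1.85%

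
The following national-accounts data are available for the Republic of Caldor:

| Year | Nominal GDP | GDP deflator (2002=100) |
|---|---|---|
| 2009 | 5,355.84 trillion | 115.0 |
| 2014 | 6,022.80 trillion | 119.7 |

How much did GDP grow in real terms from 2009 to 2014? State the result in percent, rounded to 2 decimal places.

8.04%

Deflate each year: 2009 → 5355.84/1.150 = 4657.25; 2014 → 6022.80/1.197 = 5031.58.
So real GDP changed by 5031.58/4657.25 − 1 = 0.0804, i.e. 8.04%.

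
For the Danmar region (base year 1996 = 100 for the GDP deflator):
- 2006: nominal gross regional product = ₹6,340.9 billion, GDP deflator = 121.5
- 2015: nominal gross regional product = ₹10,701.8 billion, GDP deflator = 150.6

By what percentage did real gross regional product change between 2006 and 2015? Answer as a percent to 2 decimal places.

Real gross regional product 2006 = 6340.9 / 1.215 = 5218.85.
Real gross regional product 2015 = 10701.8 / 1.506 = 7106.11.
Real growth = 7106.11 / 5218.85 − 1 = 0.3616.

36.16%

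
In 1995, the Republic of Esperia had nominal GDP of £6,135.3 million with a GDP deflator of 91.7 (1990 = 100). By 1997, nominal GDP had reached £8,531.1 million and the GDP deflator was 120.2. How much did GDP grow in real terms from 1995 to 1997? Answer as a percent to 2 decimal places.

6.08%

Real GDP 1995 = 6135.3 / 0.917 = 6690.62.
Real GDP 1997 = 8531.1 / 1.202 = 7097.42.
Real growth = 7097.42 / 6690.62 − 1 = 0.0608.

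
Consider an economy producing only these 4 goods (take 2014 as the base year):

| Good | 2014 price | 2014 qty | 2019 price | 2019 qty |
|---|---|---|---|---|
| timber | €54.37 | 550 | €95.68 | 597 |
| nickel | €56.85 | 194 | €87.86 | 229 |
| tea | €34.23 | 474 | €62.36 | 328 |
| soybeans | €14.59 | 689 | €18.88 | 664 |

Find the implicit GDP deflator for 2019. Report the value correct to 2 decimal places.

Nominal GDP 2019 = 95.68·597 + 87.86·229 + 62.36·328 + 18.88·664 = 110231.30.
Real GDP 2019 (at 2014 prices) = 54.37·597 + 56.85·229 + 34.23·328 + 14.59·664 = 66392.74.
Deflator = Nominal/Real × 100 = 110231.30/66392.74 × 100 = 166.029.

166.03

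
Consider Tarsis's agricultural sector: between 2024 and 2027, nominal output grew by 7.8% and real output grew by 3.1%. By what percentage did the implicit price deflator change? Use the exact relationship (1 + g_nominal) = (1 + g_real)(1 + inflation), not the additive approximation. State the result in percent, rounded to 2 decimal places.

4.56%

(1 + g_nom) = (1 + g_real)(1 + π), so π = 1.0780 / 1.0310 − 1 = 0.04559.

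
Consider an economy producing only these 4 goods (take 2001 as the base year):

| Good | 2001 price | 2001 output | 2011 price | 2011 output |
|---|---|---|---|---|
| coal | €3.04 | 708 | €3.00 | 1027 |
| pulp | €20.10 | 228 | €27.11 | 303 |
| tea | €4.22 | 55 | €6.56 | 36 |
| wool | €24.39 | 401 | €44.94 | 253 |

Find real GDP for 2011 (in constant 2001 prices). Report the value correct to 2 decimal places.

Real GDP 2011 = Σ (p_2001 × q_2011) = 3.04·1027 + 20.10·303 + 4.22·36 + 24.39·253 = 15534.97.

€15534.97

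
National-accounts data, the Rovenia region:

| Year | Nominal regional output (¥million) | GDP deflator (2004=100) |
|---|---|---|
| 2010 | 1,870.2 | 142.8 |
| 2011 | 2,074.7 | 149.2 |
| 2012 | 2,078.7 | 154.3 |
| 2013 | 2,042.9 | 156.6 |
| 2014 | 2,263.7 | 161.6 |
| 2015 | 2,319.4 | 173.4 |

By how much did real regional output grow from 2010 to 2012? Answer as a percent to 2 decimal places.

Real regional output 2010 = 1870.2/1.428 = 1309.66.
Real regional output 2012 = 2078.7/1.543 = 1347.18.
Change = 1347.18/1309.66 − 1 = 0.0286.

2.86%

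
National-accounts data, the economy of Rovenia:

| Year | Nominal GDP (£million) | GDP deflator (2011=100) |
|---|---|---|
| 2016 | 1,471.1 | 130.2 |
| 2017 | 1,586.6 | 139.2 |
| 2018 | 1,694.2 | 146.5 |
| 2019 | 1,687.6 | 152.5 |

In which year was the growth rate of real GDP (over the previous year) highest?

2018

2017: real = 1586.6/1.392 = 1139.80; growth vs 2016 (1129.88) = 0.88%.
2018: real = 1694.2/1.465 = 1156.45; growth vs 2017 (1139.80) = 1.46%.
2019: real = 1687.6/1.525 = 1106.62; growth vs 2018 (1156.45) = -4.31%.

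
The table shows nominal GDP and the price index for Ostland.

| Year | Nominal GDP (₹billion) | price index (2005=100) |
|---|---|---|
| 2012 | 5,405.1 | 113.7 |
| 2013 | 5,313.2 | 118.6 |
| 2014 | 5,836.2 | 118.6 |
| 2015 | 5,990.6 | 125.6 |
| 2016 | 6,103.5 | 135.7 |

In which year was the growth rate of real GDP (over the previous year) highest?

2013: real = 5313.2/1.186 = 4479.93; growth vs 2012 (4753.83) = -5.76%.
2014: real = 5836.2/1.186 = 4920.91; growth vs 2013 (4479.93) = 9.84%.
2015: real = 5990.6/1.256 = 4769.59; growth vs 2014 (4920.91) = -3.08%.
2016: real = 6103.5/1.357 = 4497.79; growth vs 2015 (4769.59) = -5.70%.

2014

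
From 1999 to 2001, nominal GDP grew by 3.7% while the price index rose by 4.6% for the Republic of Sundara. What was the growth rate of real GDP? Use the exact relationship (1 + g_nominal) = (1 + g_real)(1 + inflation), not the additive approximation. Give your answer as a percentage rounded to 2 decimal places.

-0.86%

(1 + g_nom) = (1 + g_real)(1 + π), so g_real = 1.0370 / 1.0460 − 1 = -0.00860.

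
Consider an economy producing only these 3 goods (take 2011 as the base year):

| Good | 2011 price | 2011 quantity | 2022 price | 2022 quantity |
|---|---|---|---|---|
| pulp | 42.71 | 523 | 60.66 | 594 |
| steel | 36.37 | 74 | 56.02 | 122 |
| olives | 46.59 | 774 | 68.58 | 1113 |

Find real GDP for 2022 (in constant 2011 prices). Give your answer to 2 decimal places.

Real GDP 2022 = Σ (p_2011 × q_2022) = 42.71·594 + 36.37·122 + 46.59·1113 = 81661.55.

81661.55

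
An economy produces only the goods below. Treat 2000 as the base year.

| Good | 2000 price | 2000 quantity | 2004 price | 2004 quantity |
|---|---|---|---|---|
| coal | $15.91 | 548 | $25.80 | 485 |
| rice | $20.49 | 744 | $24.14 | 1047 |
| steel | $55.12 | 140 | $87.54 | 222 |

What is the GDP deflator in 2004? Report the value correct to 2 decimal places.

138.20

Nominal GDP 2004 = 25.80·485 + 24.14·1047 + 87.54·222 = 57221.46.
Real GDP 2004 (at 2000 prices) = 15.91·485 + 20.49·1047 + 55.12·222 = 41406.02.
Deflator = Nominal/Real × 100 = 57221.46/41406.02 × 100 = 138.196.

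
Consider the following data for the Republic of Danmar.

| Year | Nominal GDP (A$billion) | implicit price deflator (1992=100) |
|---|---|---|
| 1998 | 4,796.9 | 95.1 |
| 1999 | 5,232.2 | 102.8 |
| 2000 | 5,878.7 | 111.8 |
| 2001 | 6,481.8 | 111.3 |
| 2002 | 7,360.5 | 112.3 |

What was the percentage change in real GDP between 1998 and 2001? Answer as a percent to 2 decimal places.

15.46%

Real GDP 1998 = 4796.9/0.951 = 5044.06.
Real GDP 2001 = 6481.8/1.113 = 5823.72.
Change = 5823.72/5044.06 − 1 = 0.1546.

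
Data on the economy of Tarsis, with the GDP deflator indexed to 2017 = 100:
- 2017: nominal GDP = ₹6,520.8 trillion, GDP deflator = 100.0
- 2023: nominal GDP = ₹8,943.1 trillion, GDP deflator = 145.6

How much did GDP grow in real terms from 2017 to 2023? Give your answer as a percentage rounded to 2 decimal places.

-5.81%

Deflate each year: 2017 → 6520.8/1.000 = 6520.80; 2023 → 8943.1/1.456 = 6142.24.
So real GDP changed by 6142.24/6520.80 − 1 = -0.0581, i.e. -5.81%.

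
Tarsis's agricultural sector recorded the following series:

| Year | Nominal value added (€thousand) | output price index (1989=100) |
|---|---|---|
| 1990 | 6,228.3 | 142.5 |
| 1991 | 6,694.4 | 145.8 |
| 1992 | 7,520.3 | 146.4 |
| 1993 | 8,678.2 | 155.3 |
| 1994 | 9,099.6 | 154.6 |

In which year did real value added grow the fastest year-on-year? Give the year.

1991: real = 6694.4/1.458 = 4591.50; growth vs 1990 (4370.74) = 5.05%.
1992: real = 7520.3/1.464 = 5136.82; growth vs 1991 (4591.50) = 11.88%.
1993: real = 8678.2/1.553 = 5588.02; growth vs 1992 (5136.82) = 8.78%.
1994: real = 9099.6/1.546 = 5885.90; growth vs 1993 (5588.02) = 5.33%.

1992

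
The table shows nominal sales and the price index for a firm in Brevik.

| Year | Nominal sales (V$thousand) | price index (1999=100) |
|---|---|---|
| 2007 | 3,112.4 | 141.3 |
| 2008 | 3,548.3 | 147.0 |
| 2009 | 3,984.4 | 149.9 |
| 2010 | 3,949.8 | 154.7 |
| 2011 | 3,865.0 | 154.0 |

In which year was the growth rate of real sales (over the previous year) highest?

2009

2008: real = 3548.3/1.470 = 2413.81; growth vs 2007 (2202.69) = 9.58%.
2009: real = 3984.4/1.499 = 2658.04; growth vs 2008 (2413.81) = 10.12%.
2010: real = 3949.8/1.547 = 2553.20; growth vs 2009 (2658.04) = -3.94%.
2011: real = 3865.0/1.540 = 2509.74; growth vs 2010 (2553.20) = -1.70%.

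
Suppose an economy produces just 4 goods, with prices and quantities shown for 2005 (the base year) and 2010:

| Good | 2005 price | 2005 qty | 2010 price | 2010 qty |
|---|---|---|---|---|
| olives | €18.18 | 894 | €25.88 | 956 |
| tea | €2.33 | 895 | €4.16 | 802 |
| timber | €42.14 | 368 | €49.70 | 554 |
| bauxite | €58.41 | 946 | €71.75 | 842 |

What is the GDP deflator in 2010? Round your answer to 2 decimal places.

126.42

Nominal GDP 2010 = 25.88·956 + 4.16·802 + 49.70·554 + 71.75·842 = 116024.90.
Real GDP 2010 (at 2005 prices) = 18.18·956 + 2.33·802 + 42.14·554 + 58.41·842 = 91775.52.
Deflator = Nominal/Real × 100 = 116024.90/91775.52 × 100 = 126.422.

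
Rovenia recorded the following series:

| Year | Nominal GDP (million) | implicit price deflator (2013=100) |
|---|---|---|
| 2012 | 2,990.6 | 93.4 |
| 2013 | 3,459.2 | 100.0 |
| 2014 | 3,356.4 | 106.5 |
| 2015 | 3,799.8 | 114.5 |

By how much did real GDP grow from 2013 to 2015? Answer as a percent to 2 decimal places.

-4.06%

Real GDP 2013 = 3459.2/1.000 = 3459.20.
Real GDP 2015 = 3799.8/1.145 = 3318.60.
Change = 3318.60/3459.20 − 1 = -0.0406.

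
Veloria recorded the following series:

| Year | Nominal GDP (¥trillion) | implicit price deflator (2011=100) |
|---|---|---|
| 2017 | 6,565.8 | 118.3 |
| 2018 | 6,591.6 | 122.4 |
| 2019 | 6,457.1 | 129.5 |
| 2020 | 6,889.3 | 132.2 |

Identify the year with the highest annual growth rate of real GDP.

2018: real = 6591.6/1.224 = 5385.29; growth vs 2017 (5550.13) = -2.97%.
2019: real = 6457.1/1.295 = 4986.18; growth vs 2018 (5385.29) = -7.41%.
2020: real = 6889.3/1.322 = 5211.27; growth vs 2019 (4986.18) = 4.51%.

2020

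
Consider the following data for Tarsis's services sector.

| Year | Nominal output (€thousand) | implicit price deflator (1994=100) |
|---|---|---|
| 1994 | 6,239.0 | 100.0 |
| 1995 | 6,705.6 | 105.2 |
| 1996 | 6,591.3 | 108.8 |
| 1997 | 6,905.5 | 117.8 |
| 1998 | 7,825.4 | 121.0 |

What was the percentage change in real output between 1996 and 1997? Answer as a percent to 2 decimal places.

Real output 1996 = 6591.3/1.088 = 6058.18.
Real output 1997 = 6905.5/1.178 = 5862.05.
Change = 5862.05/6058.18 − 1 = -0.0324.

-3.24%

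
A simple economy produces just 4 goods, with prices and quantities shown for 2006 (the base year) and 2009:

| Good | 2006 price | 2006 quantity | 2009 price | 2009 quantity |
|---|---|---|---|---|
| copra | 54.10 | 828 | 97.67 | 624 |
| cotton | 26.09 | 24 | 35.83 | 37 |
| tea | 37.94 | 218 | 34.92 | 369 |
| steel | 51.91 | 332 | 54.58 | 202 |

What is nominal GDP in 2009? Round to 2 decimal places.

86182.43

Nominal GDP 2009 = Σ (p_2009 × q_2009) = 97.67·624 + 35.83·37 + 34.92·369 + 54.58·202 = 86182.43.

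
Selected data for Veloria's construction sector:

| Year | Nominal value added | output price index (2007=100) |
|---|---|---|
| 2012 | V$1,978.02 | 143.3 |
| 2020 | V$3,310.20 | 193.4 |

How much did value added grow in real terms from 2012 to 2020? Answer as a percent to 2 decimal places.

Real value added 2012 = 1978.02 / 1.433 = 1380.33.
Real value added 2020 = 3310.20 / 1.934 = 1711.58.
Real growth = 1711.58 / 1380.33 − 1 = 0.2400.

24.00%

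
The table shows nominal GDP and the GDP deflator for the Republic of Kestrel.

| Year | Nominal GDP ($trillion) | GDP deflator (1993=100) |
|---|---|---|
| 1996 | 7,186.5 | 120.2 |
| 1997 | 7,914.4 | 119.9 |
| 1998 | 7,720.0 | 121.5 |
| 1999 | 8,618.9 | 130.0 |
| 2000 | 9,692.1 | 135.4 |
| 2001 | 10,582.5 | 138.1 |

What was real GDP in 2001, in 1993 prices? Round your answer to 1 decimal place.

Real GDP 2001 = 10582.5 / 1.381 = 7662.93.

$7,662.9 trillion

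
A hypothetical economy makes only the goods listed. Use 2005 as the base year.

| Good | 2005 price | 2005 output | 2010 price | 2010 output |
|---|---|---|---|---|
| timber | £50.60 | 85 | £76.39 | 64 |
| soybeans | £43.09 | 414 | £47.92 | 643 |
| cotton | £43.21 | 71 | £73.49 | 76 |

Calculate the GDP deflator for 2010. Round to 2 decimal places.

Nominal GDP 2010 = 76.39·64 + 47.92·643 + 73.49·76 = 41286.76.
Real GDP 2010 (at 2005 prices) = 50.60·64 + 43.09·643 + 43.21·76 = 34229.23.
Deflator = Nominal/Real × 100 = 41286.76/34229.23 × 100 = 120.618.

120.62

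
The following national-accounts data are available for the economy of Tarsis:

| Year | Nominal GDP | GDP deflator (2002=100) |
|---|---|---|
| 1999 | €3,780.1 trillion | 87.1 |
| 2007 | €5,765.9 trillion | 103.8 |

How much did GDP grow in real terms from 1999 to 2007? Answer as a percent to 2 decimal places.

Real GDP 1999 = 3780.1 / 0.871 = 4339.95.
Real GDP 2007 = 5765.9 / 1.038 = 5554.82.
Real growth = 5554.82 / 4339.95 − 1 = 0.2799.

27.99%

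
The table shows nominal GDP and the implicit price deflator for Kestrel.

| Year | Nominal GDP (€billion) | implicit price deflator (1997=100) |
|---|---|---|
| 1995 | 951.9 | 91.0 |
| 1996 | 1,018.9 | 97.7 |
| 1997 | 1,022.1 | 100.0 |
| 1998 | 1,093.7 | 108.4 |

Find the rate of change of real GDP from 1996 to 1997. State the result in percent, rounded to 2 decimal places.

Real GDP 1996 = 1018.9/0.977 = 1042.89.
Real GDP 1997 = 1022.1/1.000 = 1022.10.
Change = 1022.10/1042.89 − 1 = -0.0199.

-1.99%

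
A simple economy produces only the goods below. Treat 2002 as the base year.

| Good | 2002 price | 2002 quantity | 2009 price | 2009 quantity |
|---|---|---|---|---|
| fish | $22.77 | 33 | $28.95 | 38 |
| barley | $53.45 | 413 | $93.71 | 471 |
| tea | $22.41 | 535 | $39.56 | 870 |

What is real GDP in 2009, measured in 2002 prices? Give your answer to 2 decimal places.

$45536.91

Real GDP 2009 = Σ (p_2002 × q_2009) = 22.77·38 + 53.45·471 + 22.41·870 = 45536.91.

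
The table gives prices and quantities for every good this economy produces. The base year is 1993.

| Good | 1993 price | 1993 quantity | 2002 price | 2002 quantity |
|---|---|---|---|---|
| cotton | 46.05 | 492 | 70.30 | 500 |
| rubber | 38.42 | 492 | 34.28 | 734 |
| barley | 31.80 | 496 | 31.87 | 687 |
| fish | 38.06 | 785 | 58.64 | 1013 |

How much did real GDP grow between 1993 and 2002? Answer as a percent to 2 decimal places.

28.00%

Real GDP 1993 = Nominal GDP 1993 = 46.05·492 + 38.42·492 + 31.80·496 + 38.06·785 = 87209.14.
Real GDP 2002 (at 1993 prices) = 46.05·500 + 38.42·734 + 31.80·687 + 38.06·1013 = 111626.66.
Real growth = 111626.66/87209.14 − 1 = 0.2800.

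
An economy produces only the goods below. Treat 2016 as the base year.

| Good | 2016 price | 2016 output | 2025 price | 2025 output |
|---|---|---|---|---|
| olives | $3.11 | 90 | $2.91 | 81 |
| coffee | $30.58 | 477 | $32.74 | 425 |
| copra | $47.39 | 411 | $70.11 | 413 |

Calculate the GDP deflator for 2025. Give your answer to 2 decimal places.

131.34

Nominal GDP 2025 = 2.91·81 + 32.74·425 + 70.11·413 = 43105.64.
Real GDP 2025 (at 2016 prices) = 3.11·81 + 30.58·425 + 47.39·413 = 32820.48.
Deflator = Nominal/Real × 100 = 43105.64/32820.48 × 100 = 131.338.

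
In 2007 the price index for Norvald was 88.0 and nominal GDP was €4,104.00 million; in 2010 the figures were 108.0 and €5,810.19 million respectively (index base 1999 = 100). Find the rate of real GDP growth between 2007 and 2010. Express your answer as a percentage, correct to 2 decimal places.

15.36%

Deflate each year: 2007 → 4104.00/0.880 = 4663.64; 2010 → 5810.19/1.080 = 5379.81.
So real GDP changed by 5379.81/4663.64 − 1 = 0.1536, i.e. 15.36%.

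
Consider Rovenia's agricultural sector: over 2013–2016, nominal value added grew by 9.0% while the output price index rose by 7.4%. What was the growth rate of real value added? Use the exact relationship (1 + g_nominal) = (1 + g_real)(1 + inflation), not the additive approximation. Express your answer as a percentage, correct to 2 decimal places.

1.49%

(1 + g_nom) = (1 + g_real)(1 + π), so g_real = 1.0900 / 1.0740 − 1 = 0.01490.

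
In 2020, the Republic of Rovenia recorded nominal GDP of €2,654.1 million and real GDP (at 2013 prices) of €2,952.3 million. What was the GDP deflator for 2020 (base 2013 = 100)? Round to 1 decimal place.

GDP deflator = (Nominal / Real) × 100 = 2654.1 / 2952.3 × 100 = 89.90.

89.9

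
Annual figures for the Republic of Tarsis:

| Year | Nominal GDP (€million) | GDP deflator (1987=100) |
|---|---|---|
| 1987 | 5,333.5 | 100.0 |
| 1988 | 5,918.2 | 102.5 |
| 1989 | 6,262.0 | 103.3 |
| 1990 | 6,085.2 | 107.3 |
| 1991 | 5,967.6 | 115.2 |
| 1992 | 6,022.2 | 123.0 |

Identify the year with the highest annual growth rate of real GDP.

1988: real = 5918.2/1.025 = 5773.85; growth vs 1987 (5333.50) = 8.26%.
1989: real = 6262.0/1.033 = 6061.96; growth vs 1988 (5773.85) = 4.99%.
1990: real = 6085.2/1.073 = 5671.20; growth vs 1989 (6061.96) = -6.45%.
1991: real = 5967.6/1.152 = 5180.21; growth vs 1990 (5671.20) = -8.66%.
1992: real = 6022.2/1.230 = 4896.10; growth vs 1991 (5180.21) = -5.48%.

1988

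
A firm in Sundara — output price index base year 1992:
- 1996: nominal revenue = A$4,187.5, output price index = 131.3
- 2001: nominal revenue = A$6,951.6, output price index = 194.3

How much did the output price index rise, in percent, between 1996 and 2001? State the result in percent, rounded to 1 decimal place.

48.0%

Price-level change = 194.3 / 131.3 − 1 = 0.4798.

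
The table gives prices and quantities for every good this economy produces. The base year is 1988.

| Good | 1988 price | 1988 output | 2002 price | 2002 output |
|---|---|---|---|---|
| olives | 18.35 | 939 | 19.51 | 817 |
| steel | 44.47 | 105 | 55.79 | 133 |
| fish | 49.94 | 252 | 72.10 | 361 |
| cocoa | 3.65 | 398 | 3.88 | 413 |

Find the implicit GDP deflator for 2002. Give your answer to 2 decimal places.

126.08

Nominal GDP 2002 = 19.51·817 + 55.79·133 + 72.10·361 + 3.88·413 = 50990.28.
Real GDP 2002 (at 1988 prices) = 18.35·817 + 44.47·133 + 49.94·361 + 3.65·413 = 40442.25.
Deflator = Nominal/Real × 100 = 50990.28/40442.25 × 100 = 126.082.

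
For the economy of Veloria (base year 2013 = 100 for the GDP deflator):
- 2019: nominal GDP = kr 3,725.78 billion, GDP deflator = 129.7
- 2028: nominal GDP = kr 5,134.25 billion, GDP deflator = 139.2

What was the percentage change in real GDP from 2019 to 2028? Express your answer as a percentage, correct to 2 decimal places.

Real GDP 2019 = 3725.78 / 1.297 = 2872.61.
Real GDP 2028 = 5134.25 / 1.392 = 3688.40.
Real growth = 3688.40 / 2872.61 − 1 = 0.2840.

28.40%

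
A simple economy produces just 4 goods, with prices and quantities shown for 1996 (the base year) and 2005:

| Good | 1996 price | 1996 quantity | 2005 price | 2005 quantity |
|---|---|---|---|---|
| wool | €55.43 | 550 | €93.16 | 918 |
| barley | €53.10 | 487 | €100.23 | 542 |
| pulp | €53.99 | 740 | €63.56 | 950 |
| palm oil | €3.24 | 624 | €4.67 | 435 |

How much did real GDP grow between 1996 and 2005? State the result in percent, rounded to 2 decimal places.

34.63%

Real GDP 1996 = Nominal GDP 1996 = 55.43·550 + 53.10·487 + 53.99·740 + 3.24·624 = 98320.56.
Real GDP 2005 (at 1996 prices) = 55.43·918 + 53.10·542 + 53.99·950 + 3.24·435 = 132364.84.
Real growth = 132364.84/98320.56 − 1 = 0.3463.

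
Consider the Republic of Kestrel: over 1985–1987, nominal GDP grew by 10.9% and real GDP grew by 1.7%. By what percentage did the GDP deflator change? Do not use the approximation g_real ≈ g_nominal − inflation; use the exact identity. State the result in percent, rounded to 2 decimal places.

(1 + g_nom) = (1 + g_real)(1 + π), so π = 1.1090 / 1.0170 − 1 = 0.09046.

9.05%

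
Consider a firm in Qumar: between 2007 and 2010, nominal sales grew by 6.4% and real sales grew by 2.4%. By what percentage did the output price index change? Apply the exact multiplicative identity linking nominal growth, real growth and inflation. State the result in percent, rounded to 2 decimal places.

(1 + g_nom) = (1 + g_real)(1 + π), so π = 1.0640 / 1.0240 − 1 = 0.03906.

3.91%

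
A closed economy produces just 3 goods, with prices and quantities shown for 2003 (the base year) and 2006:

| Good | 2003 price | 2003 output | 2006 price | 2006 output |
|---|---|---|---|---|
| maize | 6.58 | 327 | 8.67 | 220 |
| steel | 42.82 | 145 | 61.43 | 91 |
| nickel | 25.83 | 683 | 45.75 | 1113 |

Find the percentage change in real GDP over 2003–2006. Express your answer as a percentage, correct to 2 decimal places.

Real GDP 2003 = Nominal GDP 2003 = 6.58·327 + 42.82·145 + 25.83·683 = 26002.45.
Real GDP 2006 (at 2003 prices) = 6.58·220 + 42.82·91 + 25.83·1113 = 34093.01.
Real growth = 34093.01/26002.45 − 1 = 0.3111.

31.11%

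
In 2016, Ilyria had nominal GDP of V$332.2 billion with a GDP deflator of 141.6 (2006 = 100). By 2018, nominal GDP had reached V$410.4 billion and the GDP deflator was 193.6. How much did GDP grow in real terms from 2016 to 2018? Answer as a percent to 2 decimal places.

Deflate each year: 2016 → 332.2/1.416 = 234.60; 2018 → 410.4/1.936 = 211.98.
So real GDP changed by 211.98/234.60 − 1 = -0.0964, i.e. -9.64%.

-9.64%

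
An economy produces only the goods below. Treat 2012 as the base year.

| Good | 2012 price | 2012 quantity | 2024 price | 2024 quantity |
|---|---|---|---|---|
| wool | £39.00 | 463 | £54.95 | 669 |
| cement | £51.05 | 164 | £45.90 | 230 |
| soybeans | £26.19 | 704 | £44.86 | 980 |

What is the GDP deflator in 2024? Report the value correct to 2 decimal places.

Nominal GDP 2024 = 54.95·669 + 45.90·230 + 44.86·980 = 91281.35.
Real GDP 2024 (at 2012 prices) = 39.00·669 + 51.05·230 + 26.19·980 = 63498.70.
Deflator = Nominal/Real × 100 = 91281.35/63498.70 × 100 = 143.753.

143.75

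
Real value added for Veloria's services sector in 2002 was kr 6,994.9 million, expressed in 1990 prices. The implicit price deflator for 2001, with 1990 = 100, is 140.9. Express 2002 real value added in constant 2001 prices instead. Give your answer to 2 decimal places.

kr 9,855.81 million

Real value added in 2001 prices = Real value added in 1990 prices × (P_2001/P_1990) = 6994.9 × 1.409 = 9855.81.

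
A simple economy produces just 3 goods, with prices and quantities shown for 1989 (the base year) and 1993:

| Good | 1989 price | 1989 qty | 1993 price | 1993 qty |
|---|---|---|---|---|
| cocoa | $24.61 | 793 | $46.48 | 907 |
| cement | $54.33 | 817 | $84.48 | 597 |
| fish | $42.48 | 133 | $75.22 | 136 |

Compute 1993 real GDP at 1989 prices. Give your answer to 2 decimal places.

$60533.56

Real GDP 1993 = Σ (p_1989 × q_1993) = 24.61·907 + 54.33·597 + 42.48·136 = 60533.56.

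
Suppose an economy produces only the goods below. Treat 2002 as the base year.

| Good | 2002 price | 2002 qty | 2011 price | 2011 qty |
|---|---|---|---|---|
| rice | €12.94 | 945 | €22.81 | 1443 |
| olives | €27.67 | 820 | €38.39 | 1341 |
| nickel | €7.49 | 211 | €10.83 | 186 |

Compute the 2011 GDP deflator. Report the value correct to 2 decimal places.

Nominal GDP 2011 = 22.81·1443 + 38.39·1341 + 10.83·186 = 86410.20.
Real GDP 2011 (at 2002 prices) = 12.94·1443 + 27.67·1341 + 7.49·186 = 57171.03.
Deflator = Nominal/Real × 100 = 86410.20/57171.03 × 100 = 151.143.

151.14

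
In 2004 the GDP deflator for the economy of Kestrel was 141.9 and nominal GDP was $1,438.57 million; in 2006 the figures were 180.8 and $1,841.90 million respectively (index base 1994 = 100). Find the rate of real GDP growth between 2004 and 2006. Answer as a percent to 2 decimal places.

0.49%

Real GDP 2004 = 1438.57 / 1.419 = 1013.79.
Real GDP 2006 = 1841.90 / 1.808 = 1018.75.
Real growth = 1018.75 / 1013.79 − 1 = 0.0049.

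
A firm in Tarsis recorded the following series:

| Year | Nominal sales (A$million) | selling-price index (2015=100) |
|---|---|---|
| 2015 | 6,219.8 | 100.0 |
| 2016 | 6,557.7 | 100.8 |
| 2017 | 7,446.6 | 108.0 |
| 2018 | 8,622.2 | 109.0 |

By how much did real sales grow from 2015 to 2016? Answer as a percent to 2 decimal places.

Real sales 2015 = 6219.8/1.000 = 6219.80.
Real sales 2016 = 6557.7/1.008 = 6505.65.
Change = 6505.65/6219.80 − 1 = 0.0460.

4.60%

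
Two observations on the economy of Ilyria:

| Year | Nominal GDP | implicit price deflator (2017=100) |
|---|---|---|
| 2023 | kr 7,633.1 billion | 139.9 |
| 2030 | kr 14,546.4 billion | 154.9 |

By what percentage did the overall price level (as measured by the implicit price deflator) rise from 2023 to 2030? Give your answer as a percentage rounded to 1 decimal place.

10.7%

Price-level change = 154.9 / 139.9 − 1 = 0.1072.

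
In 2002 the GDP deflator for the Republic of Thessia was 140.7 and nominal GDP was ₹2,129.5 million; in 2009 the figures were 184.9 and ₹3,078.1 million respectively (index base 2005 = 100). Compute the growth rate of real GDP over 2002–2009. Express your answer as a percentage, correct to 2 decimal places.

Real GDP 2002 = 2129.5 / 1.407 = 1513.50.
Real GDP 2009 = 3078.1 / 1.849 = 1664.74.
Real growth = 1664.74 / 1513.50 − 1 = 0.0999.

9.99%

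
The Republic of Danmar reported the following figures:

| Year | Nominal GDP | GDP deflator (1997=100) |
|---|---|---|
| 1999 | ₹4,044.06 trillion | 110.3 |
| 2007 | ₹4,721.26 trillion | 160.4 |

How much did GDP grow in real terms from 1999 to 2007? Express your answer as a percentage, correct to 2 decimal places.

-19.72%

Deflate each year: 1999 → 4044.06/1.103 = 3666.42; 2007 → 4721.26/1.604 = 2943.43.
So real GDP changed by 2943.43/3666.42 − 1 = -0.1972, i.e. -19.72%.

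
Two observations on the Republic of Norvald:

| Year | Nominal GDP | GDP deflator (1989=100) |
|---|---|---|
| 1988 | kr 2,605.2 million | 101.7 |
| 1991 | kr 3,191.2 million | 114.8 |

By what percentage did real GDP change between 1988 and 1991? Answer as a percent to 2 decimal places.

Real GDP 1988 = 2605.2 / 1.017 = 2561.65.
Real GDP 1991 = 3191.2 / 1.148 = 2779.79.
Real growth = 2779.79 / 2561.65 − 1 = 0.0852.

8.52%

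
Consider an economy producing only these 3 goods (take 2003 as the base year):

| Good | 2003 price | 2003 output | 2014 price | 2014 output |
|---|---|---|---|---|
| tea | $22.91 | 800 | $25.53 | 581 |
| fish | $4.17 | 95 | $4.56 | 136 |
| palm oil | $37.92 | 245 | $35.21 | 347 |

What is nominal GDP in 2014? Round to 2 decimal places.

$27670.96

Nominal GDP 2014 = Σ (p_2014 × q_2014) = 25.53·581 + 4.56·136 + 35.21·347 = 27670.96.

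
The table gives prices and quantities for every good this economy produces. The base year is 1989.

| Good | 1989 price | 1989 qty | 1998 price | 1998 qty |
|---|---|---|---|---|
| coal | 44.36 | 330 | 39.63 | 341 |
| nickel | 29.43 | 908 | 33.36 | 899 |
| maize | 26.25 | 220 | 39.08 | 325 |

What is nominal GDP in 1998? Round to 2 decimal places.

56205.47

Nominal GDP 1998 = Σ (p_1998 × q_1998) = 39.63·341 + 33.36·899 + 39.08·325 = 56205.47.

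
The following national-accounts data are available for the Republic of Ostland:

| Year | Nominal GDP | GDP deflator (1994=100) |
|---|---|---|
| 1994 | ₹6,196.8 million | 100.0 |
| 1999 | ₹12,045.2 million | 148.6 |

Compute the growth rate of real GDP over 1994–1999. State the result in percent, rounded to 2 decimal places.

Deflate each year: 1994 → 6196.8/1.000 = 6196.80; 1999 → 12045.2/1.486 = 8105.79.
So real GDP changed by 8105.79/6196.80 − 1 = 0.3081, i.e. 30.81%.

30.81%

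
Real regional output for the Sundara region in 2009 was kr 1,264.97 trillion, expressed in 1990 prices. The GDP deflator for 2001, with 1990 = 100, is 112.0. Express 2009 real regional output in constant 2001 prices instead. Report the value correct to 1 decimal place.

Real regional output in 2001 prices = Real regional output in 1990 prices × (P_2001/P_1990) = 1264.97 × 1.120 = 1416.77.

kr 1,416.8 trillion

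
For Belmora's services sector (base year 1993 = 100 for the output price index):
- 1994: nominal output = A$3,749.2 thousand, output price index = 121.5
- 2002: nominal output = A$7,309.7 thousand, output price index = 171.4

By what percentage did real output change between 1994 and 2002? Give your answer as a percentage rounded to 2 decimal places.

38.21%

Deflate each year: 1994 → 3749.2/1.215 = 3085.76; 2002 → 7309.7/1.714 = 4264.70.
So real output changed by 4264.70/3085.76 − 1 = 0.3821, i.e. 38.21%.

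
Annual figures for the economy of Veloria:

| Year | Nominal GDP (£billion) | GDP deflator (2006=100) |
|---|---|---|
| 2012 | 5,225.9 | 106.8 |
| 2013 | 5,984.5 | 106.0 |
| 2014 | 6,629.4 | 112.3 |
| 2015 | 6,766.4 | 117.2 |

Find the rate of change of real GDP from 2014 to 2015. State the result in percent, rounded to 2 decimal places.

Real GDP 2014 = 6629.4/1.123 = 5903.29.
Real GDP 2015 = 6766.4/1.172 = 5773.38.
Change = 5773.38/5903.29 − 1 = -0.0220.

-2.20%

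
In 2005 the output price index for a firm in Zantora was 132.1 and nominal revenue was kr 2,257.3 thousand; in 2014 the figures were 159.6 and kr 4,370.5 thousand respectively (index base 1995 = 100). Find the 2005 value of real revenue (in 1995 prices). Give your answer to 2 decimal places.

kr 1,708.78 thousand

Real revenue = Nominal / (output price index/100) = 2257.3 / 1.321 = 1708.78.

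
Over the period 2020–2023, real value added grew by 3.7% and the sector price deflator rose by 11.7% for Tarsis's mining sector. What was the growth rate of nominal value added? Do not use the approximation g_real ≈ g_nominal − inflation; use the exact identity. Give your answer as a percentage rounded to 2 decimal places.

15.83%

(1 + g_nom) = (1 + g_real)(1 + π) = 1.0370 × 1.1170 = 1.15833.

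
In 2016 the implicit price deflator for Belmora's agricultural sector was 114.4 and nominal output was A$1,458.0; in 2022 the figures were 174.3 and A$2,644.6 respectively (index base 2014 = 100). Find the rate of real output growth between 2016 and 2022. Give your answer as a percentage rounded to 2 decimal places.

19.05%

Real output 2016 = 1458.0 / 1.144 = 1274.48.
Real output 2022 = 2644.6 / 1.743 = 1517.27.
Real growth = 1517.27 / 1274.48 − 1 = 0.1905.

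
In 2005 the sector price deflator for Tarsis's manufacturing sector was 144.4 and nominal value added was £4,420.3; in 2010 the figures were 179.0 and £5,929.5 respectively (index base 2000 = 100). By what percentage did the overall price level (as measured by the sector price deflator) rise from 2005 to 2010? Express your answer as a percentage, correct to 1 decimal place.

24.0%

Price-level change = 179.0 / 144.4 − 1 = 0.2396.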